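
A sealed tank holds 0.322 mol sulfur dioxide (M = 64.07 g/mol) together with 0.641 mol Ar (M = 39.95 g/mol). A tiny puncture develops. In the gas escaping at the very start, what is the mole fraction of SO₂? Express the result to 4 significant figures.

0.2840

Effusion rate of each component ∝ n_i/√M_i (partial pressure × 1/√M).
Mole fraction of SO₂ in the effusate = (n_SO₂/√M_SO₂) / (n_SO₂/√M_SO₂ + n_Ar/√M_Ar)
= (0.322/√64.07) / (0.322/√64.07 + 0.641/√39.95) = 0.04023/(0.04023 + 0.1014) = 0.2840.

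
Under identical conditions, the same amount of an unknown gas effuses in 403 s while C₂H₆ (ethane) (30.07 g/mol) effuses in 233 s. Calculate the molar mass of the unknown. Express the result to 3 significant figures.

90.0 g/mol

Using Graham's law: t_X/t_C₂H₆ = √(M_X/M_C₂H₆).
403/233 = 1.730 = √(M_X/30.07)
M_X = 30.07 × 1.730² = 30.07 × 2.992 = 90.0 g/mol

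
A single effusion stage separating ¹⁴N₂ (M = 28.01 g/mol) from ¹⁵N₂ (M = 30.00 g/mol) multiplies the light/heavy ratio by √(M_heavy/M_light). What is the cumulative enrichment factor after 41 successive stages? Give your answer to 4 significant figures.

Overall factor = α^41 with α = √(30.00/28.01), i.e. (30.00/28.01)^(41/2).
= 1.07105^(41/2) = 4.084.

4.084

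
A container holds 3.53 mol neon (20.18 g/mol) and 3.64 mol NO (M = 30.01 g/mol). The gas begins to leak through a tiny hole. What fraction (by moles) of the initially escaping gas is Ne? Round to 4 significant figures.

0.5418

Each component's effusion rate ∝ (its partial pressure)·(1/√M) ∝ n_i/√M_i.
x_Ne(eff) = (n_Ne/√M_Ne) / (n_Ne/√M_Ne + n_NO/√M_NO)
= (3.53/√20.18) / (3.53/√20.18 + 3.64/√30.01) = 0.7858/(0.7858 + 0.6645) = 0.5418.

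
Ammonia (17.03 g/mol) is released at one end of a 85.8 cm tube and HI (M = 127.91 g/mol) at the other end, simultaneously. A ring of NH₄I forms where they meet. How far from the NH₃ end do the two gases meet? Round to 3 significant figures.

In equal time, each gas travels a distance ∝ its rate ∝ 1/√M, so d_NH₃/d_HI = √(M_HI/M_NH₃) = √(127.91/17.03) = 2.741.
With d_NH₃ + d_HI = 85.8 cm, d_HI = 85.8/(1 + 2.741) = 22.94 cm.
d_NH₃ = 85.8 − 22.94 = 62.9 cm.

62.9 cm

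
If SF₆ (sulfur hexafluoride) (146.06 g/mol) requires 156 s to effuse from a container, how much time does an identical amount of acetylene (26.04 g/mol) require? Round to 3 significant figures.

Graham's law gives t_C₂H₂/t_SF₆ = √(M_C₂H₂/M_SF₆) = √(26.04/146.06) = √0.1783 = 0.4222.
So the time for C₂H₂ is 156 × 0.4222 = 65.9 s.

65.9 s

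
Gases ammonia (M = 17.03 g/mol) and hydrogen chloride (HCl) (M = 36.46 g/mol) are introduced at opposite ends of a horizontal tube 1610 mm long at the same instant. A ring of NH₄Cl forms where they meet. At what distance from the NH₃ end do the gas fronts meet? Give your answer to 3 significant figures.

956 mm

The fronts meet when d_NH₃ + d_HCl = L with d_NH₃/d_HCl = √(M_HCl/M_NH₃) (Graham's law). Here √(M_HCl/M_NH₃) = √(36.46/17.03) = 1.463.
With d_NH₃ + d_HCl = 1610 mm, d_HCl = 1610/(1 + 1.463) = 653.6 mm.
d_NH₃ = 1610 − 653.6 = 956 mm.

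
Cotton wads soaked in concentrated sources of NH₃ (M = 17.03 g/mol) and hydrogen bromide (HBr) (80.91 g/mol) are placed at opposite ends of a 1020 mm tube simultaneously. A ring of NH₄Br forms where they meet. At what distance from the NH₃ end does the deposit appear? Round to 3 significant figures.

699 mm

In equal time, each gas travels a distance ∝ its rate ∝ 1/√M, so d_NH₃/d_HBr = √(M_HBr/M_NH₃) = √(80.91/17.03) = 2.180.
With d_NH₃ + d_HBr = 1020 mm, d_HBr = 1020/(1 + 2.180) = 320.8 mm.
d_NH₃ = 1020 − 320.8 = 699 mm.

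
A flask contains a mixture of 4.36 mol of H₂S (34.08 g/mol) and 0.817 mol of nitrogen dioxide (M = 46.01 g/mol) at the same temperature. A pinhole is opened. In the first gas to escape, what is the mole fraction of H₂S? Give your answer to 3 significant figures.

The effusion rate of species i is ∝ p_i/√M_i ∝ n_i/√M_i.
So x_H₂S in the escaping gas = (n_H₂S/√M_H₂S) / Σ(n_i/√M_i)
= (4.36/√34.08) / (4.36/√34.08 + 0.817/√46.01) = 0.7469/(0.7469 + 0.1204) = 0.861.

0.861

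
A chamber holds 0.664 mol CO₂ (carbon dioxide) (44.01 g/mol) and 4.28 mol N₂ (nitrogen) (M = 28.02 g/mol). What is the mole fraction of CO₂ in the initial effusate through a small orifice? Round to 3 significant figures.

Effusion rate of each component ∝ n_i/√M_i (partial pressure × 1/√M).
x_CO₂(eff) = (n_CO₂/√M_CO₂) / (n_CO₂/√M_CO₂ + n_N₂/√M_N₂)
= (0.664/√44.01) / (0.664/√44.01 + 4.28/√28.02) = 0.1001/(0.1001 + 0.8086) = 0.110.

0.110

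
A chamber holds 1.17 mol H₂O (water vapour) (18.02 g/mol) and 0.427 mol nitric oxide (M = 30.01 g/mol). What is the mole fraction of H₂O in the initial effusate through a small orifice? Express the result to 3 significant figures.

Each component's effusion rate ∝ (its partial pressure)·(1/√M) ∝ n_i/√M_i.
x_H₂O(eff) = (n_H₂O/√M_H₂O) / (n_H₂O/√M_H₂O + n_NO/√M_NO)
= (1.17/√18.02) / (1.17/√18.02 + 0.427/√30.01) = 0.2756/(0.2756 + 0.07795) = 0.780.

0.780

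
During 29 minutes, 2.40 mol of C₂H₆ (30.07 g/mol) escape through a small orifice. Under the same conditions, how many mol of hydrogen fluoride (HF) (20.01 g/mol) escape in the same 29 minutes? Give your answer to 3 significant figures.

Since effusion rate ∝ 1/√M, rate_HF/rate_C₂H₆ = √(M_C₂H₆/M_HF) = √(30.07/20.01) = √1.503 = 1.226.
So the amount for HF is 2.40 × 1.226 = 2.94 mol.

2.94 mol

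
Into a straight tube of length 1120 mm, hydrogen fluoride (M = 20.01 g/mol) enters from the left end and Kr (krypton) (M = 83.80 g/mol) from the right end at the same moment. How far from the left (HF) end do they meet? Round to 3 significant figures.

Graham's law gives d_HF/d_Kr = rate_HF/rate_Kr = √(M_Kr/M_HF) = √(83.80/20.01) = 2.046.
With d_HF + d_Kr = 1120 mm, d_Kr = 1120/(1 + 2.046) = 367.6 mm.
d_HF = 1120 − 367.6 = 752 mm.

752 mm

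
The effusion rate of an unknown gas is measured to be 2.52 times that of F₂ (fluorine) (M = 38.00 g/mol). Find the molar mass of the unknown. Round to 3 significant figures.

5.98 g/mol

By Graham's law, rate_X/rate_F₂ = √(M_F₂/M_X).
2.52 = √(38.00/M_X)
M_X = 38.00 / 2.52² = 38.00 / 6.350 = 5.98 g/mol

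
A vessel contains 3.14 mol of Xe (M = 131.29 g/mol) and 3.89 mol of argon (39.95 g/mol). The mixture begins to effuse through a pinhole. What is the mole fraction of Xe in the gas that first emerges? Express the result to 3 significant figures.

Rate_i ∝ x_i/√M_i (Graham's law weighted by mole fraction), so the effusate composition follows n_i/√M_i.
Mole fraction of Xe in the effusate = (n_Xe/√M_Xe) / (n_Xe/√M_Xe + n_Ar/√M_Ar)
= (3.14/√131.29) / (3.14/√131.29 + 3.89/√39.95) = 0.2740/(0.2740 + 0.6154) = 0.308.

0.308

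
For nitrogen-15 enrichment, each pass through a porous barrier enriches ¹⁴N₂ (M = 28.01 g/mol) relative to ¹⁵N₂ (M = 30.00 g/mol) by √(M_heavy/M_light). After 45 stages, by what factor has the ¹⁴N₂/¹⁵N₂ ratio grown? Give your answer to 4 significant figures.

Overall factor = α^45 with α = √(30.00/28.01), i.e. (30.00/28.01)^(45/2).
= 1.07105^(45/2) = 4.685.

4.685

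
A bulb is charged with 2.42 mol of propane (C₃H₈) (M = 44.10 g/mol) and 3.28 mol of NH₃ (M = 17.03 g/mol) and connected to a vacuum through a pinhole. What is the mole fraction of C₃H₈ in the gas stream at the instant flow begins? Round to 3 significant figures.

0.314

Effusion rate of each component ∝ n_i/√M_i (partial pressure × 1/√M).
Mole fraction of C₃H₈ in the effusate = (n_C₃H₈/√M_C₃H₈) / (n_C₃H₈/√M_C₃H₈ + n_NH₃/√M_NH₃)
= (2.42/√44.10) / (2.42/√44.10 + 3.28/√17.03) = 0.3644/(0.3644 + 0.7948) = 0.314.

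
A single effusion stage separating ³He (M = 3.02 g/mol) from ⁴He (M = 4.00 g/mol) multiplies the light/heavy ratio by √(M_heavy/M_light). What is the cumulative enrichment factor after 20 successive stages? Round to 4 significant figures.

16.62

The single-stage factor is √(M_heavy/M_light), so 20 stages give [√(4.00/3.02)]^20 = (4.00/3.02)^(20/2).
= 1.32450^10 = 16.62.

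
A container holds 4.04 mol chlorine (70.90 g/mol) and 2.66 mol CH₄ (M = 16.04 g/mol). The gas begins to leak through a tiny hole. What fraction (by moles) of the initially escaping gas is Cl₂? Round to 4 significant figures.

0.4194

Effusion rate of each component ∝ n_i/√M_i (partial pressure × 1/√M).
Mole fraction of Cl₂ in the effusate = (n_Cl₂/√M_Cl₂) / (n_Cl₂/√M_Cl₂ + n_CH₄/√M_CH₄)
= (4.04/√70.90) / (4.04/√70.90 + 2.66/√16.04) = 0.4798/(0.4798 + 0.6642) = 0.4194.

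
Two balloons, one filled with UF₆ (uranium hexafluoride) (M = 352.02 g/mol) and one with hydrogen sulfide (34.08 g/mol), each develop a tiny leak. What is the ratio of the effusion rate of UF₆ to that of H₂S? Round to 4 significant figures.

0.3111

From Graham's law, rate_UF₆/rate_H₂S = √(M_H₂S/M_UF₆) = √(34.08/352.02) = √0.09681 = 0.3111.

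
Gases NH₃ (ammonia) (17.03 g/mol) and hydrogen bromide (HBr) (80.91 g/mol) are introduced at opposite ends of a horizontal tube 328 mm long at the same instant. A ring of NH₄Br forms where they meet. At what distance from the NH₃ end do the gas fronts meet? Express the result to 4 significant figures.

The fronts meet when d_NH₃ + d_HBr = L with d_NH₃/d_HBr = √(M_HBr/M_NH₃) (Graham's law). Here √(M_HBr/M_NH₃) = √(80.91/17.03) = 2.180.
With d_NH₃ + d_HBr = 328 mm, d_HBr = 328/(1 + 2.180) = 103.2 mm.
d_NH₃ = 328 − 103.2 = 224.8 mm.

224.8 mm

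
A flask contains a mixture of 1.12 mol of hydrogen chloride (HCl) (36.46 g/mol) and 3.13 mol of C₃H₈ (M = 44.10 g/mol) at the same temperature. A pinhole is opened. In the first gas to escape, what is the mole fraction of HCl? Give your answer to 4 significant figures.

0.2824

Each component's effusion rate ∝ (its partial pressure)·(1/√M) ∝ n_i/√M_i.
So x_HCl in the escaping gas = (n_HCl/√M_HCl) / Σ(n_i/√M_i)
= (1.12/√36.46) / (1.12/√36.46 + 3.13/√44.10) = 0.1855/(0.1855 + 0.4713) = 0.2824.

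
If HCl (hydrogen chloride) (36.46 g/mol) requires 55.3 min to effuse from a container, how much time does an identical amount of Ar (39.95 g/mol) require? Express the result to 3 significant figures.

57.9 min

Graham's law gives t_Ar/t_HCl = √(M_Ar/M_HCl) = √(39.95/36.46) = √1.096 = 1.047.
So the time for Ar is 55.3 × 1.047 = 57.9 min.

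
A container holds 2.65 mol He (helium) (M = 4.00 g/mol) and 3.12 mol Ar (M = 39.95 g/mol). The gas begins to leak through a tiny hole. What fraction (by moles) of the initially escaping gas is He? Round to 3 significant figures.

Rate_i ∝ x_i/√M_i (Graham's law weighted by mole fraction), so the effusate composition follows n_i/√M_i.
Mole fraction of He in the effusate = (n_He/√M_He) / (n_He/√M_He + n_Ar/√M_Ar)
= (2.65/√4.00) / (2.65/√4.00 + 3.12/√39.95) = 1.325/(1.325 + 0.4936) = 0.729.

0.729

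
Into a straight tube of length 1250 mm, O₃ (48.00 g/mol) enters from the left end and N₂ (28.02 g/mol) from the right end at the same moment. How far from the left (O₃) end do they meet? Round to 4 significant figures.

541.4 mm

The fronts meet when d_O₃ + d_N₂ = L with d_O₃/d_N₂ = √(M_N₂/M_O₃) (Graham's law). Here √(M_N₂/M_O₃) = √(28.02/48.00) = 0.7640.
With d_O₃ + d_N₂ = 1250 mm, d_N₂ = 1250/(1 + 0.7640) = 708.6 mm.
d_O₃ = 1250 − 708.6 = 541.4 mm.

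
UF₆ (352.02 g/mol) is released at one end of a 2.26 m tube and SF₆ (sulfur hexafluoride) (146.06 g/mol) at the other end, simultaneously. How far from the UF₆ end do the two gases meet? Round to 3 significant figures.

Distances travelled in equal time are proportional to diffusion rates, so d_UF₆/d_SF₆ = √(M_SF₆/M_UF₆) = √(146.06/352.02) = 0.6441.
With d_UF₆ + d_SF₆ = 2.26 m, d_SF₆ = 2.26/(1 + 0.6441) = 1.375 m.
d_UF₆ = 2.26 − 1.375 = 0.885 m.

0.885 m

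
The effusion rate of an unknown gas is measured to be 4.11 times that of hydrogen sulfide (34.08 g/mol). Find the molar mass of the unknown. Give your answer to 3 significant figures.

2.02 g/mol

By Graham's law, rate_X/rate_H₂S = √(M_H₂S/M_X).
4.11 = √(34.08/M_X)
M_X = 34.08 / 4.11² = 34.08 / 16.89 = 2.02 g/mol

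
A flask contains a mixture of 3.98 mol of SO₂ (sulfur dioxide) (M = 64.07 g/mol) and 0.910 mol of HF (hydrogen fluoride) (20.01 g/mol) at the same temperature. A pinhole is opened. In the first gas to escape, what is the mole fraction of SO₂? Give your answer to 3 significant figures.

Effusion rate of each component ∝ n_i/√M_i (partial pressure × 1/√M).
So x_SO₂ in the escaping gas = (n_SO₂/√M_SO₂) / Σ(n_i/√M_i)
= (3.98/√64.07) / (3.98/√64.07 + 0.910/√20.01) = 0.4972/(0.4972 + 0.2034) = 0.710.

0.710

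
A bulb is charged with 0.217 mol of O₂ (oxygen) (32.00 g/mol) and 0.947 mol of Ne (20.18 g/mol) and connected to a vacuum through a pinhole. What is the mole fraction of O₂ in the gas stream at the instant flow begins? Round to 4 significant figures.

Rate_i ∝ x_i/√M_i (Graham's law weighted by mole fraction), so the effusate composition follows n_i/√M_i.
Mole fraction of O₂ in the effusate = (n_O₂/√M_O₂) / (n_O₂/√M_O₂ + n_Ne/√M_Ne)
= (0.217/√32.00) / (0.217/√32.00 + 0.947/√20.18) = 0.03836/(0.03836 + 0.2108) = 0.1540.

0.1540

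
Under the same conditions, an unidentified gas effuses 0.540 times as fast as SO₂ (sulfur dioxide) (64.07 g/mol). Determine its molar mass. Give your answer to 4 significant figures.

219.7 g/mol

Since effusion rate ∝ 1/√M, rate_X/rate_SO₂ = √(M_SO₂/M_X).
0.540 = √(64.07/M_X)
M_X = 64.07 / 0.540² = 64.07 / 0.2916 = 219.7 g/mol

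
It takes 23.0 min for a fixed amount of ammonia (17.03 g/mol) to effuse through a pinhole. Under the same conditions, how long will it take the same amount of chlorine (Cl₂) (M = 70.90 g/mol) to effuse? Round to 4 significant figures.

46.93 min

Using Graham's law: t_Cl₂/t_NH₃ = √(M_Cl₂/M_NH₃) = √(70.90/17.03) = √4.163 = 2.040.
So the time for Cl₂ is 23.0 × 2.040 = 46.93 min.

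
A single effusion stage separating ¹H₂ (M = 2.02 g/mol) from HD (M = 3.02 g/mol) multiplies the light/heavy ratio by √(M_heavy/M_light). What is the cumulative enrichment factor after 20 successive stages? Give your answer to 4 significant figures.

Overall factor = α^20 with α = √(3.02/2.02), i.e. (3.02/2.02)^(20/2).
= 1.49505^10 = 55.79.

55.79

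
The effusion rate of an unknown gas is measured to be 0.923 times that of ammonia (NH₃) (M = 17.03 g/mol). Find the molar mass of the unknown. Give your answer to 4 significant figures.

Using Graham's law: rate_X/rate_NH₃ = √(M_NH₃/M_X).
0.923 = √(17.03/M_X)
M_X = 17.03 / 0.923² = 17.03 / 0.8519 = 19.99 g/mol

19.99 g/mol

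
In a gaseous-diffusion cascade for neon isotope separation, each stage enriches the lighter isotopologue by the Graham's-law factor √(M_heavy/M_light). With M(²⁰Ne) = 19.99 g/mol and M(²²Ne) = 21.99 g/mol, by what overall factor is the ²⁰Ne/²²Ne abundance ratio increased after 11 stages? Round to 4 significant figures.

1.690

Overall factor = α^11 with α = √(21.99/19.99), i.e. (21.99/19.99)^(11/2).
= 1.10005^(11/2) = 1.690.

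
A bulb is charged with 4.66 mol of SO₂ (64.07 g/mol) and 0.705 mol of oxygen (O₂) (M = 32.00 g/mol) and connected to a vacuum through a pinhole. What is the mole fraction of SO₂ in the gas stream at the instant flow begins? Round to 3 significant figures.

Effusion rate of each component ∝ n_i/√M_i (partial pressure × 1/√M).
So x_SO₂ in the escaping gas = (n_SO₂/√M_SO₂) / Σ(n_i/√M_i)
= (4.66/√64.07) / (4.66/√64.07 + 0.705/√32.00) = 0.5822/(0.5822 + 0.1246) = 0.824.

0.824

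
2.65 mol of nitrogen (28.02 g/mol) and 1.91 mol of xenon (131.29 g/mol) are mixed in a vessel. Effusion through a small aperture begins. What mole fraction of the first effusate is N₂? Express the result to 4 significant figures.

0.7502

Each component's effusion rate ∝ (its partial pressure)·(1/√M) ∝ n_i/√M_i.
x_N₂(eff) = (n_N₂/√M_N₂) / (n_N₂/√M_N₂ + n_Xe/√M_Xe)
= (2.65/√28.02) / (2.65/√28.02 + 1.91/√131.29) = 0.5006/(0.5006 + 0.1667) = 0.7502.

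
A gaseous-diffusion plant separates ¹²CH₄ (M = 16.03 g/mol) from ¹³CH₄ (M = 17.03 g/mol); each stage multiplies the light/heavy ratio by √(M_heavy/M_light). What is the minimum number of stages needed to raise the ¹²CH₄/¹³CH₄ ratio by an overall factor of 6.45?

62

Per stage α = (17.03/16.03)^(1/2) = 1.06238^0.5, giving ln α = 0.03026.
Need α^N ≥ 6.45 ⇒ N ≥ ln(6.45) / ln α = 1.864 / 0.03026 = 61.61.
So at least 62 stages are needed.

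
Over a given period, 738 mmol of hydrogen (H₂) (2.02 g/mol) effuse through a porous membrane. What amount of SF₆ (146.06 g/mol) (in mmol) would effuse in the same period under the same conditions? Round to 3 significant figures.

86.8 mmol

Using Graham's law: rate_SF₆/rate_H₂ = √(M_H₂/M_SF₆) = √(2.02/146.06) = √0.01383 = 0.1176.
So the amount for SF₆ is 738 × 0.1176 = 86.8 mmol.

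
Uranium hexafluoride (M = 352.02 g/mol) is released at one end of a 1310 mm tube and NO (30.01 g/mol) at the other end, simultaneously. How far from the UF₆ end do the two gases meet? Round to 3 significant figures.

Graham's law gives d_UF₆/d_NO = rate_UF₆/rate_NO = √(M_NO/M_UF₆) = √(30.01/352.02) = 0.2920.
With d_UF₆ + d_NO = 1310 mm, d_NO = 1310/(1 + 0.2920) = 1014 mm.
d_UF₆ = 1310 − 1014 = 296 mm.

296 mm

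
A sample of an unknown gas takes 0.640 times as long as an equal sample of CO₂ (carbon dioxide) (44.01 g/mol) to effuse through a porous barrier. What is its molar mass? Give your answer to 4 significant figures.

18.03 g/mol

Since effusion rate ∝ 1/√M, t_X/t_CO₂ = √(M_X/M_CO₂).
0.640 = √(M_X/44.01)
M_X = 44.01 × 0.640² = 44.01 × 0.4096 = 18.03 g/mol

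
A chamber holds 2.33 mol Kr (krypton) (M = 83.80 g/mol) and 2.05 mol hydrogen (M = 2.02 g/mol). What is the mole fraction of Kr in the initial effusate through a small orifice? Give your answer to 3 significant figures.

0.150

The effusion rate of species i is ∝ p_i/√M_i ∝ n_i/√M_i.
So x_Kr in the escaping gas = (n_Kr/√M_Kr) / Σ(n_i/√M_i)
= (2.33/√83.80) / (2.33/√83.80 + 2.05/√2.02) = 0.2545/(0.2545 + 1.442) = 0.150.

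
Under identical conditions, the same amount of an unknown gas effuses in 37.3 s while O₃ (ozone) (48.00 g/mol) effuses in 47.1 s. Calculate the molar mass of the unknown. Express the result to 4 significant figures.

By Graham's law, t_X/t_O₃ = √(M_X/M_O₃).
37.3/47.1 = 0.7919 = √(M_X/48.00)
M_X = 48.00 × 0.7919² = 48.00 × 0.6272 = 30.10 g/mol

30.10 g/mol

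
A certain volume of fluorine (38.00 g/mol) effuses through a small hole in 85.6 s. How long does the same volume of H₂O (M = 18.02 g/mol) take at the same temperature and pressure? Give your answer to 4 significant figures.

58.95 s

By Graham's law, t_H₂O/t_F₂ = √(M_H₂O/M_F₂) = √(18.02/38.00) = √0.4742 = 0.6886.
So the time for H₂O is 85.6 × 0.6886 = 58.95 s.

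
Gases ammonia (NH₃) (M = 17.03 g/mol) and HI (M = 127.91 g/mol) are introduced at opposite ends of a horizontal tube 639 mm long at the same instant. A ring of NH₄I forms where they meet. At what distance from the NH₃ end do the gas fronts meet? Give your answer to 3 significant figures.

In equal time, each gas travels a distance ∝ its rate ∝ 1/√M, so d_NH₃/d_HI = √(M_HI/M_NH₃) = √(127.91/17.03) = 2.741.
With d_NH₃ + d_HI = 639 mm, d_HI = 639/(1 + 2.741) = 170.8 mm.
d_NH₃ = 639 − 170.8 = 468 mm.

468 mm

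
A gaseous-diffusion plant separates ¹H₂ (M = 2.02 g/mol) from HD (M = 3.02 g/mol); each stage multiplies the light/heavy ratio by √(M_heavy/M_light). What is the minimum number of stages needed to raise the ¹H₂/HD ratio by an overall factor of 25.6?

Single-stage factor α = √(3.02/2.02), so ln α = ½ ln(1.49505) = 0.2011.
Need α^N ≥ 25.6 ⇒ N ≥ ln(25.6) / ln α = 3.243 / 0.2011 = 16.13.
So at least 17 stages are needed.

17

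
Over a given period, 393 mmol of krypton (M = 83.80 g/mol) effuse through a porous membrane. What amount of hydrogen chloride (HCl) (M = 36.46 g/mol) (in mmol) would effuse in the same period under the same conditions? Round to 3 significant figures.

596 mmol

Using Graham's law: rate_HCl/rate_Kr = √(M_Kr/M_HCl) = √(83.80/36.46) = √2.298 = 1.516.
So the amount for HCl is 393 × 1.516 = 596 mmol.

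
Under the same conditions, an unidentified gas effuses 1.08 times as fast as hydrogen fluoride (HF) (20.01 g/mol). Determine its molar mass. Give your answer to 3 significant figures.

17.2 g/mol

By Graham's law, rate_X/rate_HF = √(M_HF/M_X).
1.08 = √(20.01/M_X)
M_X = 20.01 / 1.08² = 20.01 / 1.166 = 17.2 g/mol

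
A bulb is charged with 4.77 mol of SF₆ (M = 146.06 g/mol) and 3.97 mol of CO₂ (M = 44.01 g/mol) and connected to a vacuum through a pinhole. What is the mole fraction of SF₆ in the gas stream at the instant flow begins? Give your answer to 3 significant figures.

Rate_i ∝ x_i/√M_i (Graham's law weighted by mole fraction), so the effusate composition follows n_i/√M_i.
x_SF₆(eff) = (n_SF₆/√M_SF₆) / (n_SF₆/√M_SF₆ + n_CO₂/√M_CO₂)
= (4.77/√146.06) / (4.77/√146.06 + 3.97/√44.01) = 0.3947/(0.3947 + 0.5984) = 0.397.

0.397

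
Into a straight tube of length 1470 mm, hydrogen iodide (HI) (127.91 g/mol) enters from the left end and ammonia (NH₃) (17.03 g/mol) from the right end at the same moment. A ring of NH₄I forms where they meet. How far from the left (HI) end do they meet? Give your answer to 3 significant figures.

393 mm

Graham's law gives d_HI/d_NH₃ = rate_HI/rate_NH₃ = √(M_NH₃/M_HI) = √(17.03/127.91) = 0.3649.
With d_HI + d_NH₃ = 1470 mm, d_NH₃ = 1470/(1 + 0.3649) = 1077 mm.
d_HI = 1470 − 1077 = 393 mm.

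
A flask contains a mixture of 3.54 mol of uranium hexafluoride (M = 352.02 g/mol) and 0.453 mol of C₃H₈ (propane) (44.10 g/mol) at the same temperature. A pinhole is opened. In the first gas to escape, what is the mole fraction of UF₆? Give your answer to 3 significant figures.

Rate_i ∝ x_i/√M_i (Graham's law weighted by mole fraction), so the effusate composition follows n_i/√M_i.
Mole fraction of UF₆ in the effusate = (n_UF₆/√M_UF₆) / (n_UF₆/√M_UF₆ + n_C₃H₈/√M_C₃H₈)
= (3.54/√352.02) / (3.54/√352.02 + 0.453/√44.10) = 0.1887/(0.1887 + 0.06821) = 0.734.

0.734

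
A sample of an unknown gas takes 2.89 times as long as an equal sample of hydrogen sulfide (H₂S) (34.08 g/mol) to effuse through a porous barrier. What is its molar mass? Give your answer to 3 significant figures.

By Graham's law, t_X/t_H₂S = √(M_X/M_H₂S).
2.89 = √(M_X/34.08)
M_X = 34.08 × 2.89² = 34.08 × 8.352 = 285 g/mol

285 g/mol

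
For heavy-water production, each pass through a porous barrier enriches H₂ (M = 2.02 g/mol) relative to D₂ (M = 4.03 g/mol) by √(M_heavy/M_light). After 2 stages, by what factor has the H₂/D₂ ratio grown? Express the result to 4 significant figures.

1.995

Each stage multiplies the ratio by α = √(4.03/2.02), so after 2 stages the overall factor is α^2 = (4.03/2.02)^(2/2).
= 1.99505^1 = 1.995.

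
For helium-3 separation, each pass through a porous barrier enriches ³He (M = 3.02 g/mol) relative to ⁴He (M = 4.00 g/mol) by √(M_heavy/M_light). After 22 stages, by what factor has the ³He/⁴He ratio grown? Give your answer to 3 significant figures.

After 22 stages the ratio has grown by (√(4.00/3.02))^22 = (4.00/3.02)^(22/2).
= 1.32450^11 = 22.0.

22.0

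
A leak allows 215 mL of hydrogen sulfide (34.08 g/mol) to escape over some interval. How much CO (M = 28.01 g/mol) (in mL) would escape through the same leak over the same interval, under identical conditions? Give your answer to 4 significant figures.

237.2 mL

From Graham's law, rate_CO/rate_H₂S = √(M_H₂S/M_CO) = √(34.08/28.01) = √1.217 = 1.103.
So the volume for CO is 215 × 1.103 = 237.2 mL.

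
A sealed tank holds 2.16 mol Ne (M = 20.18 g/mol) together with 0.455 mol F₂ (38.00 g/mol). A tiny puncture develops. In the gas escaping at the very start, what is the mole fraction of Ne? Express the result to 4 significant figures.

Rate_i ∝ x_i/√M_i (Graham's law weighted by mole fraction), so the effusate composition follows n_i/√M_i.
x_Ne(eff) = (n_Ne/√M_Ne) / (n_Ne/√M_Ne + n_F₂/√M_F₂)
= (2.16/√20.18) / (2.16/√20.18 + 0.455/√38.00) = 0.4808/(0.4808 + 0.07381) = 0.8669.

0.8669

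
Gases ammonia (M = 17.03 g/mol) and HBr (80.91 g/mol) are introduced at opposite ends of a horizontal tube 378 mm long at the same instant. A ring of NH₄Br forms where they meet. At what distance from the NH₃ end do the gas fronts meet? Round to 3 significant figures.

259 mm

The fronts meet when d_NH₃ + d_HBr = L with d_NH₃/d_HBr = √(M_HBr/M_NH₃) (Graham's law). Here √(M_HBr/M_NH₃) = √(80.91/17.03) = 2.180.
With d_NH₃ + d_HBr = 378 mm, d_HBr = 378/(1 + 2.180) = 118.9 mm.
d_NH₃ = 378 − 118.9 = 259 mm.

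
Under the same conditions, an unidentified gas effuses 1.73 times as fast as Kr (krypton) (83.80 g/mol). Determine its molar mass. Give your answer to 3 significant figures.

Graham's law gives rate_X/rate_Kr = √(M_Kr/M_X).
1.73 = √(83.80/M_X)
M_X = 83.80 / 1.73² = 83.80 / 2.993 = 28.0 g/mol

28.0 g/mol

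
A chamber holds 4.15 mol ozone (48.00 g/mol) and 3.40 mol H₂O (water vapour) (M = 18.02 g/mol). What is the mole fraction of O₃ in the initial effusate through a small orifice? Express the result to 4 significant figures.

Effusion rate of each component ∝ n_i/√M_i (partial pressure × 1/√M).
x_O₃(eff) = (n_O₃/√M_O₃) / (n_O₃/√M_O₃ + n_H₂O/√M_H₂O)
= (4.15/√48.00) / (4.15/√48.00 + 3.40/√18.02) = 0.5990/(0.5990 + 0.8009) = 0.4279.

0.4279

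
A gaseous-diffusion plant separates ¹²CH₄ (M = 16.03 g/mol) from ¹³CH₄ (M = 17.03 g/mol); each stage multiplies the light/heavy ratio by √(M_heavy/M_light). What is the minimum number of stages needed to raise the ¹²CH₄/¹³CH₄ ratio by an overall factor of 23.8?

Single-stage factor α = √(17.03/16.03), so ln α = ½ ln(1.06238) = 0.03026.
Need α^N ≥ 23.8 ⇒ N ≥ ln(23.8) / ln α = 3.170 / 0.03026 = 104.76.
So at least 105 stages are needed.

105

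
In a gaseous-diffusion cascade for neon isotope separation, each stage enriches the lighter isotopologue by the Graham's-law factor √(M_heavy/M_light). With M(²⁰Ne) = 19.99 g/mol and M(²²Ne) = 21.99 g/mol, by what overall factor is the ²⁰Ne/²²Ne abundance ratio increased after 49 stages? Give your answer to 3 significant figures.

After 49 stages the ratio has grown by (√(21.99/19.99))^49 = (21.99/19.99)^(49/2).
= 1.10005^(49/2) = 10.3.

10.3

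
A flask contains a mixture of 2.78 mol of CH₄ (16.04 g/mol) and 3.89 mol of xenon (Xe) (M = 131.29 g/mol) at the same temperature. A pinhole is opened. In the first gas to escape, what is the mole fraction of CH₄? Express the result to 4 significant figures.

0.6715

The effusion rate of species i is ∝ p_i/√M_i ∝ n_i/√M_i.
So x_CH₄ in the escaping gas = (n_CH₄/√M_CH₄) / Σ(n_i/√M_i)
= (2.78/√16.04) / (2.78/√16.04 + 3.89/√131.29) = 0.6941/(0.6941 + 0.3395) = 0.6715.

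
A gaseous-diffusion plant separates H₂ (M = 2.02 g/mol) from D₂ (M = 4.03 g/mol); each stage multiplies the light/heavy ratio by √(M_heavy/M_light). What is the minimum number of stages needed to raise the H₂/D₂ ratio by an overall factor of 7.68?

6

Per stage α = (4.03/2.02)^(1/2) = 1.99505^0.5, giving ln α = 0.3453.
Need α^N ≥ 7.68 ⇒ N ≥ ln(7.68) / ln α = 2.039 / 0.3453 = 5.90.
Rounding up, N = 6 stages.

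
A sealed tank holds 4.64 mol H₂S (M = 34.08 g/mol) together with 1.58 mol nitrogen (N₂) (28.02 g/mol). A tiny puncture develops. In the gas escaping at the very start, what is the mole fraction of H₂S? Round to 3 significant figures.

Effusion rate of each component ∝ n_i/√M_i (partial pressure × 1/√M).
x_H₂S(eff) = (n_H₂S/√M_H₂S) / (n_H₂S/√M_H₂S + n_N₂/√M_N₂)
= (4.64/√34.08) / (4.64/√34.08 + 1.58/√28.02) = 0.7948/(0.7948 + 0.2985) = 0.727.

0.727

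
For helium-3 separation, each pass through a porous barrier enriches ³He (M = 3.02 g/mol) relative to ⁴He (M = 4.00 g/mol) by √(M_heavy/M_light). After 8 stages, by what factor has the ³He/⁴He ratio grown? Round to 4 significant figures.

Each stage multiplies the ratio by α = √(4.00/3.02), so after 8 stages the overall factor is α^8 = (4.00/3.02)^(8/2).
= 1.32450^4 = 3.078.

3.078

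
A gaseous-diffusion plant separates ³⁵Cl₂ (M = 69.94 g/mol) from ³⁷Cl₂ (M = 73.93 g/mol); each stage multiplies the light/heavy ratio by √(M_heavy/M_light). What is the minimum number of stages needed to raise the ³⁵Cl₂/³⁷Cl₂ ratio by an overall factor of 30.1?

123

With α = √(73.93/69.94) per stage, ln α = ½ ln(1.05705) = 0.02774.
Need α^N ≥ 30.1 ⇒ N ≥ ln(30.1) / ln α = 3.405 / 0.02774 = 122.73.
Rounding up, N = 123 stages.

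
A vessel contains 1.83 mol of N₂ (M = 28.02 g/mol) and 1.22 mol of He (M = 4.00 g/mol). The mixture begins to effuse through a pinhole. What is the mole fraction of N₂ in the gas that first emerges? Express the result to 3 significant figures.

0.362

The effusion rate of species i is ∝ p_i/√M_i ∝ n_i/√M_i.
So x_N₂ in the escaping gas = (n_N₂/√M_N₂) / Σ(n_i/√M_i)
= (1.83/√28.02) / (1.83/√28.02 + 1.22/√4.00) = 0.3457/(0.3457 + 0.6100) = 0.362.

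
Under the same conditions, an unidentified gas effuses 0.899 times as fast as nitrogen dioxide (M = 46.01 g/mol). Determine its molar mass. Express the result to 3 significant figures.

56.9 g/mol

Using Graham's law: rate_X/rate_NO₂ = √(M_NO₂/M_X).
0.899 = √(46.01/M_X)
M_X = 46.01 / 0.899² = 46.01 / 0.8082 = 56.9 g/mol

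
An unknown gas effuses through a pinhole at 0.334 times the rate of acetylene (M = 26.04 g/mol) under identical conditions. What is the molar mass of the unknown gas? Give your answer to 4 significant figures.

233.4 g/mol

Since effusion rate ∝ 1/√M, rate_X/rate_C₂H₂ = √(M_C₂H₂/M_X).
0.334 = √(26.04/M_X)
M_X = 26.04 / 0.334² = 26.04 / 0.1116 = 233.4 g/mol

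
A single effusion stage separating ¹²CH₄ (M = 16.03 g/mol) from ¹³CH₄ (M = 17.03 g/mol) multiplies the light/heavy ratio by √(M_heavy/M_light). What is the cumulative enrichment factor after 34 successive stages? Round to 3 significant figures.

2.80

The single-stage factor is √(M_heavy/M_light), so 34 stages give [√(17.03/16.03)]^34 = (17.03/16.03)^(34/2).
= 1.06238^17 = 2.80.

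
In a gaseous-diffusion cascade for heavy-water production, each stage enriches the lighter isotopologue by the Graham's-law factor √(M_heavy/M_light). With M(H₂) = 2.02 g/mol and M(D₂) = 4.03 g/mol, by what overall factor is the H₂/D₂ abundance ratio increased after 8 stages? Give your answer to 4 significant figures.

Each stage multiplies the ratio by α = √(4.03/2.02), so after 8 stages the overall factor is α^8 = (4.03/2.02)^(8/2).
= 1.99505^4 = 15.84.

15.84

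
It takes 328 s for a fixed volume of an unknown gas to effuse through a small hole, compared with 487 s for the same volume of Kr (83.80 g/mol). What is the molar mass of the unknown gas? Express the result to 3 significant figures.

From Graham's law, t_X/t_Kr = √(M_X/M_Kr).
328/487 = 0.6735 = √(M_X/83.80)
M_X = 83.80 × 0.6735² = 83.80 × 0.4536 = 38.0 g/mol

38.0 g/mol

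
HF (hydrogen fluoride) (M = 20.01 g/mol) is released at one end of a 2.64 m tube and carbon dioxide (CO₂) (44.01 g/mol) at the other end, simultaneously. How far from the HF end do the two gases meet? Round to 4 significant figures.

1.577 m

Graham's law gives d_HF/d_CO₂ = rate_HF/rate_CO₂ = √(M_CO₂/M_HF) = √(44.01/20.01) = 1.483.
With d_HF + d_CO₂ = 2.64 m, d_CO₂ = 2.64/(1 + 1.483) = 1.063 m.
d_HF = 2.64 − 1.063 = 1.577 m.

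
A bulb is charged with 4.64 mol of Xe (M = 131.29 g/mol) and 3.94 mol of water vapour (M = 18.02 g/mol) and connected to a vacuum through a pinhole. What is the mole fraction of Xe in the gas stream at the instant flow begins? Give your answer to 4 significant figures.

The effusion rate of species i is ∝ p_i/√M_i ∝ n_i/√M_i.
Mole fraction of Xe in the effusate = (n_Xe/√M_Xe) / (n_Xe/√M_Xe + n_H₂O/√M_H₂O)
= (4.64/√131.29) / (4.64/√131.29 + 3.94/√18.02) = 0.4050/(0.4050 + 0.9282) = 0.3038.

0.3038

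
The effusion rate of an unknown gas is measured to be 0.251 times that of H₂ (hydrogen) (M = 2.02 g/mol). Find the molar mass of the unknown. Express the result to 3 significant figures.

32.1 g/mol

Graham's law gives rate_X/rate_H₂ = √(M_H₂/M_X).
0.251 = √(2.02/M_X)
M_X = 2.02 / 0.251² = 2.02 / 0.06300 = 32.1 g/mol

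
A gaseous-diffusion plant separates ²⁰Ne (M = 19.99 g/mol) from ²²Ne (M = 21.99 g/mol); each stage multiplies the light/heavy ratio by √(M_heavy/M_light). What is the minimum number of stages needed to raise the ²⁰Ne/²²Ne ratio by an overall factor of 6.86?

41

With α = √(21.99/19.99) per stage, ln α = ½ ln(1.10005) = 0.04768.
Need α^N ≥ 6.86 ⇒ N ≥ ln(6.86) / ln α = 1.926 / 0.04768 = 40.39.
So at least 41 stages are needed.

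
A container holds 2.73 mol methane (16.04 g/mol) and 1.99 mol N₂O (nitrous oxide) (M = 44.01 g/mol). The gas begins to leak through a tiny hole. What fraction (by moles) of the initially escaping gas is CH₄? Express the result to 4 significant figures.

Rate_i ∝ x_i/√M_i (Graham's law weighted by mole fraction), so the effusate composition follows n_i/√M_i.
Mole fraction of CH₄ in the effusate = (n_CH₄/√M_CH₄) / (n_CH₄/√M_CH₄ + n_N₂O/√M_N₂O)
= (2.73/√16.04) / (2.73/√16.04 + 1.99/√44.01) = 0.6816/(0.6816 + 0.3000) = 0.6944.

0.6944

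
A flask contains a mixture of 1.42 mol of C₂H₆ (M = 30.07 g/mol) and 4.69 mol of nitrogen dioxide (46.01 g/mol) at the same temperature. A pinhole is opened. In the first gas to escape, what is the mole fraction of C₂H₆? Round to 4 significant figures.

Effusion rate of each component ∝ n_i/√M_i (partial pressure × 1/√M).
So x_C₂H₆ in the escaping gas = (n_C₂H₆/√M_C₂H₆) / Σ(n_i/√M_i)
= (1.42/√30.07) / (1.42/√30.07 + 4.69/√46.01) = 0.2590/(0.2590 + 0.6914) = 0.2725.

0.2725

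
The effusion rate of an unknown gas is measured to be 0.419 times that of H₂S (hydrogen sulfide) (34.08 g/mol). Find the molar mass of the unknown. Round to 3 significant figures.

From Graham's law, rate_X/rate_H₂S = √(M_H₂S/M_X).
0.419 = √(34.08/M_X)
M_X = 34.08 / 0.419² = 34.08 / 0.1756 = 194 g/mol

194 g/mol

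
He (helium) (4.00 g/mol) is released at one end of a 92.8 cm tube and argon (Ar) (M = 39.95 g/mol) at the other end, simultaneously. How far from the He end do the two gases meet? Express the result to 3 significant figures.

The fronts meet when d_He + d_Ar = L with d_He/d_Ar = √(M_Ar/M_He) (Graham's law). Here √(M_Ar/M_He) = √(39.95/4.00) = 3.160.
With d_He + d_Ar = 92.8 cm, d_Ar = 92.8/(1 + 3.160) = 22.31 cm.
d_He = 92.8 − 22.31 = 70.5 cm.

70.5 cm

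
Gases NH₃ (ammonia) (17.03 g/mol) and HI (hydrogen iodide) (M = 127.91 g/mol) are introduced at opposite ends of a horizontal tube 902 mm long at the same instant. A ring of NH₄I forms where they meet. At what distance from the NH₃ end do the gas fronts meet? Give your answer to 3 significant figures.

661 mm

In equal time, each gas travels a distance ∝ its rate ∝ 1/√M, so d_NH₃/d_HI = √(M_HI/M_NH₃) = √(127.91/17.03) = 2.741.
With d_NH₃ + d_HI = 902 mm, d_HI = 902/(1 + 2.741) = 241.1 mm.
d_NH₃ = 902 − 241.1 = 661 mm.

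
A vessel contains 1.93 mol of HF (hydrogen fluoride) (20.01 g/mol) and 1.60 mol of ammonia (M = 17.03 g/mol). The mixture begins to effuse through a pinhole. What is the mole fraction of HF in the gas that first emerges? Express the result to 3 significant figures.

0.527

Rate_i ∝ x_i/√M_i (Graham's law weighted by mole fraction), so the effusate composition follows n_i/√M_i.
So x_HF in the escaping gas = (n_HF/√M_HF) / Σ(n_i/√M_i)
= (1.93/√20.01) / (1.93/√20.01 + 1.60/√17.03) = 0.4315/(0.4315 + 0.3877) = 0.527.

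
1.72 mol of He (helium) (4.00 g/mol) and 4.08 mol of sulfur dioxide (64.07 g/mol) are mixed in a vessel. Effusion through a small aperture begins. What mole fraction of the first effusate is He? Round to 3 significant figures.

The effusion rate of species i is ∝ p_i/√M_i ∝ n_i/√M_i.
x_He(eff) = (n_He/√M_He) / (n_He/√M_He + n_SO₂/√M_SO₂)
= (1.72/√4.00) / (1.72/√4.00 + 4.08/√64.07) = 0.8600/(0.8600 + 0.5097) = 0.628.

0.628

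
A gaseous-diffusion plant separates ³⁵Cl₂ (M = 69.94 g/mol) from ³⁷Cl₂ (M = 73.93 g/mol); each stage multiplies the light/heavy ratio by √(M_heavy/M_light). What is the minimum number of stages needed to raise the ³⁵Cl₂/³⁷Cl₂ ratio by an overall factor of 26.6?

119

Per stage α = (73.93/69.94)^(1/2) = 1.05705^0.5, giving ln α = 0.02774.
Need α^N ≥ 26.6 ⇒ N ≥ ln(26.6) / ln α = 3.281 / 0.02774 = 118.27.
So at least 119 stages are needed.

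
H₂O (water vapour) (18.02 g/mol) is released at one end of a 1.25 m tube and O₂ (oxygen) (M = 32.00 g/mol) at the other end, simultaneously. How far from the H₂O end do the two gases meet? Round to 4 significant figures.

Distances travelled in equal time are proportional to diffusion rates, so d_H₂O/d_O₂ = √(M_O₂/M_H₂O) = √(32.00/18.02) = 1.333.
With d_H₂O + d_O₂ = 1.25 m, d_O₂ = 1.25/(1 + 1.333) = 0.5359 m.
d_H₂O = 1.25 − 0.5359 = 0.7141 m.

0.7141 m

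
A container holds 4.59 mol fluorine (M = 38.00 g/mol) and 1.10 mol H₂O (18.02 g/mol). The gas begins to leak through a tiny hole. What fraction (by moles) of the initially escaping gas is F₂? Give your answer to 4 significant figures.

0.7418

The effusion rate of species i is ∝ p_i/√M_i ∝ n_i/√M_i.
So x_F₂ in the escaping gas = (n_F₂/√M_F₂) / Σ(n_i/√M_i)
= (4.59/√38.00) / (4.59/√38.00 + 1.10/√18.02) = 0.7446/(0.7446 + 0.2591) = 0.7418.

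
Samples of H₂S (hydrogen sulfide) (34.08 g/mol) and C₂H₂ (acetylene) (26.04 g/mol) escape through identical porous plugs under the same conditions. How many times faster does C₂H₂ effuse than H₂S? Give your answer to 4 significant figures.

1.144

Since effusion rate ∝ 1/√M, rate_C₂H₂/rate_H₂S = √(M_H₂S/M_C₂H₂) = √(34.08/26.04) = √1.309 = 1.144.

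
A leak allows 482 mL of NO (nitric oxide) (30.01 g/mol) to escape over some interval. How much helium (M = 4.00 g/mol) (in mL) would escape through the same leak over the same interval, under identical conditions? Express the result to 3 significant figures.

1320 mL

From Graham's law, rate_He/rate_NO = √(M_NO/M_He) = √(30.01/4.00) = √7.503 = 2.739.
So the volume for He is 482 × 2.739 = 1320 mL.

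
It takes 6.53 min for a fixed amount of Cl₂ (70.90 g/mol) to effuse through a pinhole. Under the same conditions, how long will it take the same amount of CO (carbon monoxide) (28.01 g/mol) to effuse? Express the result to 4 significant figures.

From Graham's law, t_CO/t_Cl₂ = √(M_CO/M_Cl₂) = √(28.01/70.90) = √0.3951 = 0.6285.
So the time for CO is 6.53 × 0.6285 = 4.104 min.

4.104 min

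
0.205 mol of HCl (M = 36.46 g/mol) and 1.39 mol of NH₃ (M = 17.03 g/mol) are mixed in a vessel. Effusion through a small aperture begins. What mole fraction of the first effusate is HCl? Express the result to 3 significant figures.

0.0916

Rate_i ∝ x_i/√M_i (Graham's law weighted by mole fraction), so the effusate composition follows n_i/√M_i.
Mole fraction of HCl in the effusate = (n_HCl/√M_HCl) / (n_HCl/√M_HCl + n_NH₃/√M_NH₃)
= (0.205/√36.46) / (0.205/√36.46 + 1.39/√17.03) = 0.03395/(0.03395 + 0.3368) = 0.0916.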